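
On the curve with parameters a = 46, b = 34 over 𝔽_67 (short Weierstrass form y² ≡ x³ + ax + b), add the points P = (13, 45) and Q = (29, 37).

(42, 3)

(13, 45) + (29, 37). λ = (37 - 45)/(29 - 13) ≡ 59/16 mod 67. 16⁻¹ ≡ 21 (mod 67), so λ ≡ 33.
  x = λ² - 13 - 29 = 1089 - 42 ≡ 42; y = λ·(13 - 42) - 45 ≡ 3. → (42, 3)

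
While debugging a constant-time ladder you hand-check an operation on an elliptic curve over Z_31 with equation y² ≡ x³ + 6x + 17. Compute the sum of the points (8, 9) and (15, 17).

(8, 9) + (15, 17). λ = (17 - 9)/(15 - 8) ≡ 8/7 mod 31. 7⁻¹ ≡ 9 (mod 31) since 7·9 = 63 ≡ 1, so λ ≡ 10.
  x = λ² - 8 - 15 = 100 - 23 ≡ 15; y = λ·(8 - 15) - 9 ≡ 14. → (15, 14)

(15, 14)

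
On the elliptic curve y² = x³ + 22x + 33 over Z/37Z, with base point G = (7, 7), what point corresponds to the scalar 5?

(15, 36)

Double-and-add on 5 = (101)₂. Start with G = (7, 7) for the leading 1-bit.
double: tangent at (7, 7): λ = (3·7² + 22)/(2·7) ≡ 21/14. 14⁻¹ ≡ 8 (mod 37), so λ ≡ 21·8 ≡ 20.
  x = λ² - 7 - 7 = 400 - 14 ≡ 16; y = λ·(7 - 16) - 7 ≡ 35. → (16, 35)
double: tangent at (16, 35): λ = (3·16² + 22)/(2·35) ≡ 13/33. 33⁻¹ ≡ 9 (mod 37), so λ ≡ 13·9 ≡ 6.
  x = λ² - 16 - 16 = 36 - 32 ≡ 4; y = λ·(16 - 4) - 35 ≡ 0. → (4, 0)
add G: (4, 0) + (7, 7). λ = (7 - 0)/(7 - 4) ≡ 7/3 mod 37. 3⁻¹ ≡ 25 (mod 37) since 3·25 = 75 ≡ 1, so λ ≡ 27.
  x = λ² - 4 - 7 = 729 - 11 ≡ 15; y = λ·(4 - 15) - 0 ≡ 36. → (15, 36)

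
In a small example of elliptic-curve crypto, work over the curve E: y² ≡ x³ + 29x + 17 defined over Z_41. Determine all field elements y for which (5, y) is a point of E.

0

x³ + 29x + 17 = 287 ≡ 0 (mod 41).
Only y = 0 satisfies y² ≡ 0.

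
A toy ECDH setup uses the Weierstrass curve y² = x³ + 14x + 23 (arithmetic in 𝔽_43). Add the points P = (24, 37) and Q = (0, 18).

(20, 2)

(24, 37) + (0, 18). λ = (18 - 37)/(0 - 24) ≡ 24/19 mod 43. 19⁻¹ ≡ 34 (mod 43) since 19·34 = 646 ≡ 1, so λ ≡ 42.
  x = λ² - 24 - 0 = 1764 - 24 ≡ 20; y = λ·(24 - 20) - 37 ≡ 2. → (20, 2)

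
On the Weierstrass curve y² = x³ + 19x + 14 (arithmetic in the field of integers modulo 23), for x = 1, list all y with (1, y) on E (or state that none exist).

none

x³ + 19x + 14 = 34 ≡ 11 (mod 23).
11 is a non-residue mod 23; no y exists.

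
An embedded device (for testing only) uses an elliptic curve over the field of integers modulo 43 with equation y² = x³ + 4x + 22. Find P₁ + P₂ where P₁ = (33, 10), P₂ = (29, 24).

(33, 10) + (29, 24). λ = (24 - 10)/(29 - 33) ≡ 14/39 mod 43. 39⁻¹ ≡ 32 (mod 43) since 39·32 = 1248 ≡ 1, so λ ≡ 18.
  x = λ² - 33 - 29 = 324 - 62 ≡ 4; y = λ·(33 - 4) - 10 ≡ 39. → (4, 39)

(4, 39)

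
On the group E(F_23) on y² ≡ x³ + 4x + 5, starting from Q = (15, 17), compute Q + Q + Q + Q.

Repeated addition: build up to 4Q.
2Q: tangent at (15, 17): λ = (3·15² + 4)/(2·17) ≡ 12/11. 11⁻¹ ≡ 21 (mod 23) since 11·21 = 231 ≡ 1, so λ ≡ 12·21 ≡ 22.
  x = λ² - 15 - 15 = 484 - 30 ≡ 17; y = λ·(15 - 17) - 17 ≡ 8. → (17, 8)
3Q: (17, 8) + (15, 17). λ = (17 - 8)/(15 - 17) ≡ 9/21 mod 23. 21⁻¹ ≡ 11 (mod 23), so λ ≡ 7.
  x = λ² - 17 - 15 = 49 - 32 ≡ 17; y = λ·(17 - 17) - 8 ≡ 15. → (17, 15)
4Q: (17, 15) + (15, 17). λ = (17 - 15)/(15 - 17) ≡ 2/21 mod 23. 21⁻¹ ≡ 11 (mod 23) since 21·11 = 231 ≡ 1, so λ ≡ 22.
  x = λ² - 17 - 15 = 484 - 32 ≡ 15; y = λ·(17 - 15) - 15 ≡ 6. → (15, 6)

(15, 6)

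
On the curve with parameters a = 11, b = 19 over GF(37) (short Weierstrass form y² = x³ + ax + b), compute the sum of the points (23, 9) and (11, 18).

(23, 9) + (11, 18). λ = (18 - 9)/(11 - 23) ≡ 9/25 mod 37. 25⁻¹ ≡ 3 (mod 37), so λ ≡ 27.
  x = λ² - 23 - 11 = 729 - 34 ≡ 29; y = λ·(23 - 29) - 9 ≡ 14. → (29, 14)

(29, 14)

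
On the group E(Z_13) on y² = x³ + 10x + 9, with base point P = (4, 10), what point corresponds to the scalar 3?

(6, 8)

Repeated addition: build up to 3P.
2P: tangent at (4, 10): λ = (3·4² + 10)/(2·10) ≡ 6/7. 7⁻¹ ≡ 2 (mod 13), so λ ≡ 6·2 ≡ 12.
  x = λ² - 4 - 4 = 144 - 8 ≡ 6; y = λ·(4 - 6) - 10 ≡ 5. → (6, 5)
3P: (6, 5) + (4, 10). λ = (10 - 5)/(4 - 6) ≡ 5/11 mod 13. 11⁻¹ ≡ 6 (mod 13), so λ ≡ 4.
  x = λ² - 6 - 4 = 16 - 10 ≡ 6; y = λ·(6 - 6) - 5 ≡ 8. → (6, 8)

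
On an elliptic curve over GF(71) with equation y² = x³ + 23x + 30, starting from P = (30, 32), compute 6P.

Double-and-add on 6 = (110)₂. Start with P = (30, 32) for the leading 1-bit.
double: tangent at (30, 32): λ = (3·30² + 23)/(2·32) ≡ 25/64. 64⁻¹ ≡ 10 (mod 71), so λ ≡ 25·10 ≡ 37.
  x = λ² - 30 - 30 = 1369 - 60 ≡ 31; y = λ·(30 - 31) - 32 ≡ 2. → (31, 2)
add P: (31, 2) + (30, 32). λ = (32 - 2)/(30 - 31) ≡ 30/70 mod 71. 70⁻¹ ≡ 70 (mod 71), so λ ≡ 41.
  x = λ² - 31 - 30 = 1681 - 61 ≡ 58; y = λ·(31 - 58) - 2 ≡ 27. → (58, 27)
double: tangent at (58, 27): λ = (3·58² + 23)/(2·27) ≡ 33/54. 54⁻¹ ≡ 25 (mod 71) since 54·25 = 1350 ≡ 1, so λ ≡ 33·25 ≡ 44.
  x = λ² - 58 - 58 = 1936 - 116 ≡ 45; y = λ·(58 - 45) - 27 ≡ 48. → (45, 48)

(45, 48)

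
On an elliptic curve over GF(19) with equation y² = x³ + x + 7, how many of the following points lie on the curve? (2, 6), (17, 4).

2

(2, 6): 6² ≡ 17, rhs ≡ 17 → on.
(17, 4): 4² ≡ 16, rhs ≡ 16 → on.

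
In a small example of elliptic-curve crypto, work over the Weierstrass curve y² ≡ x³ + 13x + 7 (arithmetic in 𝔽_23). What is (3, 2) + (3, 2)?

(2, 8)

tangent at (3, 2): λ = (3·3² + 13)/(2·2) ≡ 17/4. 4⁻¹ ≡ 6 (mod 23), so λ ≡ 17·6 ≡ 10.
  x = λ² - 3 - 3 = 100 - 6 ≡ 2; y = λ·(3 - 2) - 2 ≡ 8. → (2, 8)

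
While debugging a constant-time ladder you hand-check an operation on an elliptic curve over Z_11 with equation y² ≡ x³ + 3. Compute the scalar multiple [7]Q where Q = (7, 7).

(7, 7)

Repeated addition: build up to 7Q.
2Q: tangent at (7, 7): λ = (3·7² + 0)/(2·7) ≡ 4/3. 3⁻¹ ≡ 4 (mod 11), so λ ≡ 4·4 ≡ 5.
  x = λ² - 7 - 7 = 25 - 14 ≡ 0; y = λ·(7 - 0) - 7 ≡ 6. → (0, 6)
3Q: (0, 6) + (7, 7). λ = (7 - 6)/(7 - 0) ≡ 1/7 mod 11. 7⁻¹ ≡ 8 (mod 11) since 7·8 = 56 ≡ 1, so λ ≡ 8.
  x = λ² - 0 - 7 = 64 - 7 ≡ 2; y = λ·(0 - 2) - 6 ≡ 0. → (2, 0)
4Q: (2, 0) + (7, 7). λ = (7 - 0)/(7 - 2) ≡ 7/5 mod 11. 5⁻¹ ≡ 9 (mod 11) since 5·9 = 45 ≡ 1, so λ ≡ 8.
  x = λ² - 2 - 7 = 64 - 9 ≡ 0; y = λ·(2 - 0) - 0 ≡ 5. → (0, 5)
5Q: (0, 5) + (7, 7). λ = (7 - 5)/(7 - 0) ≡ 2/7 mod 11. 7⁻¹ ≡ 8 (mod 11) since 7·8 = 56 ≡ 1, so λ ≡ 5.
  x = λ² - 0 - 7 = 25 - 7 ≡ 7; y = λ·(0 - 7) - 5 ≡ 4. → (7, 4)
6Q: (7, 4) + (7, 7): same x and y₁ ≡ -y₂, so the sum is the point at infinity.
7Q: the point at infinity + (7, 7) = (7, 7) (identity).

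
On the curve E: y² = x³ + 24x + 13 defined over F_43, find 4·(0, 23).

(14, 30)

Write P = (0, 23).
Double-and-add on 4 = (100)₂. Start with P = (0, 23) for the leading 1-bit.
double: tangent at (0, 23): λ = (3·0² + 24)/(2·23) ≡ 24/3. 3⁻¹ ≡ 29 (mod 43) since 3·29 = 87 ≡ 1, so λ ≡ 24·29 ≡ 8.
  x = λ² - 0 - 0 = 64 - 0 ≡ 21; y = λ·(0 - 21) - 23 ≡ 24. → (21, 24)
double: tangent at (21, 24): λ = (3·21² + 24)/(2·24) ≡ 14/5. 5⁻¹ ≡ 26 (mod 43), so λ ≡ 14·26 ≡ 20.
  x = λ² - 21 - 21 = 400 - 42 ≡ 14; y = λ·(21 - 14) - 24 ≡ 30. → (14, 30)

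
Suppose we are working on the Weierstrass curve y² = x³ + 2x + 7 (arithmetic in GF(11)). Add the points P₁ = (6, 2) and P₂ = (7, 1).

(6, 2) + (7, 1). λ = (1 - 2)/(7 - 6) ≡ 10/1 mod 11. 1⁻¹ ≡ 1 (mod 11), so λ ≡ 10.
  x = λ² - 6 - 7 = 100 - 13 ≡ 10; y = λ·(6 - 10) - 2 ≡ 2. → (10, 2)

(10, 2)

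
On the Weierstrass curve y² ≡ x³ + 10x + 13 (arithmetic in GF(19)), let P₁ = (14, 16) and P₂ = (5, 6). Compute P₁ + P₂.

(14, 16) + (5, 6). λ = (6 - 16)/(5 - 14) ≡ 9/10 mod 19. 10⁻¹ ≡ 2 (mod 19), so λ ≡ 18.
  x = λ² - 14 - 5 = 324 - 19 ≡ 1; y = λ·(14 - 1) - 16 ≡ 9. → (1, 9)

(1, 9)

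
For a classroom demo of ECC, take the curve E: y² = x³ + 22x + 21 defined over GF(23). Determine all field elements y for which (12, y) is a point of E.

x³ + 22x + 21 = 2013 ≡ 12 (mod 23).
Square roots of 12 mod 23: 9 and 14 (since 9² = 81 ≡ 12).

9, 14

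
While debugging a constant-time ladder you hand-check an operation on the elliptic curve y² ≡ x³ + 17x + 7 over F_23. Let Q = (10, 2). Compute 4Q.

(4, 22)

Repeated addition: build up to 4Q.
2Q: tangent at (10, 2): λ = (3·10² + 17)/(2·2) ≡ 18/4. 4⁻¹ ≡ 6 (mod 23), so λ ≡ 18·6 ≡ 16.
  x = λ² - 10 - 10 = 256 - 20 ≡ 6; y = λ·(10 - 6) - 2 ≡ 16. → (6, 16)
3Q: (6, 16) + (10, 2). λ = (2 - 16)/(10 - 6) ≡ 9/4 mod 23. 4⁻¹ ≡ 6 (mod 23) since 4·6 = 24 ≡ 1, so λ ≡ 8.
  x = λ² - 6 - 10 = 64 - 16 ≡ 2; y = λ·(6 - 2) - 16 ≡ 16. → (2, 16)
4Q: (2, 16) + (10, 2). λ = (2 - 16)/(10 - 2) ≡ 9/8 mod 23. 8⁻¹ ≡ 3 (mod 23) since 8·3 = 24 ≡ 1, so λ ≡ 4.
  x = λ² - 2 - 10 = 16 - 12 ≡ 4; y = λ·(2 - 4) - 16 ≡ 22. → (4, 22)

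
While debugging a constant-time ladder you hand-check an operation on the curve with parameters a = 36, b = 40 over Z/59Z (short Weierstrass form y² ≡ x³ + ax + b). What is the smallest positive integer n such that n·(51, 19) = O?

10

2P: tangent at (51, 19): λ = (3·51² + 36)/(2·19) ≡ 51/38. 38⁻¹ ≡ 14 (mod 59), so λ ≡ 51·14 ≡ 6.
  x = λ² - 51 - 51 = 36 - 102 ≡ 52; y = λ·(51 - 52) - 19 ≡ 34. → (52, 34)
3P: (52, 34) + (51, 19). λ = (19 - 34)/(51 - 52) ≡ 44/58 mod 59. 58⁻¹ ≡ 58 (mod 59) since 58·58 = 3364 ≡ 1, so λ ≡ 15.
  x = λ² - 52 - 51 = 225 - 103 ≡ 4; y = λ·(52 - 4) - 34 ≡ 37. → (4, 37)
4P: (4, 37) + (51, 19). λ = (19 - 37)/(51 - 4) ≡ 41/47 mod 59. 47⁻¹ ≡ 54 (mod 59), so λ ≡ 31.
  x = λ² - 4 - 51 = 961 - 55 ≡ 21; y = λ·(4 - 21) - 37 ≡ 26. → (21, 26)
5P: (21, 26) + (51, 19). λ = (19 - 26)/(51 - 21) ≡ 52/30 mod 59. 30⁻¹ ≡ 2 (mod 59), so λ ≡ 45.
  x = λ² - 21 - 51 = 2025 - 72 ≡ 6; y = λ·(21 - 6) - 26 ≡ 0. → (6, 0)
6P: (6, 0) + (51, 19). λ = (19 - 0)/(51 - 6) ≡ 19/45 mod 59. 45⁻¹ ≡ 21 (mod 59) since 45·21 = 945 ≡ 1, so λ ≡ 45.
  x = λ² - 6 - 51 = 2025 - 57 ≡ 21; y = λ·(6 - 21) - 0 ≡ 33. → (21, 33)
7P: (21, 33) + (51, 19). λ = (19 - 33)/(51 - 21) ≡ 45/30 mod 59. 30⁻¹ ≡ 2 (mod 59), so λ ≡ 31.
  x = λ² - 21 - 51 = 961 - 72 ≡ 4; y = λ·(21 - 4) - 33 ≡ 22. → (4, 22)
8P: (4, 22) + (51, 19). λ = (19 - 22)/(51 - 4) ≡ 56/47 mod 59. 47⁻¹ ≡ 54 (mod 59), so λ ≡ 15.
  x = λ² - 4 - 51 = 225 - 55 ≡ 52; y = λ·(4 - 52) - 22 ≡ 25. → (52, 25)
9P: (52, 25) + (51, 19). λ = (19 - 25)/(51 - 52) ≡ 53/58 mod 59. 58⁻¹ ≡ 58 (mod 59), so λ ≡ 6.
  x = λ² - 52 - 51 = 36 - 103 ≡ 51; y = λ·(52 - 51) - 25 ≡ 40. → (51, 40)
10P: (51, 40) + (51, 19): same x and y₁ ≡ -y₂, so the sum is O.
10P = O, so the order is 10.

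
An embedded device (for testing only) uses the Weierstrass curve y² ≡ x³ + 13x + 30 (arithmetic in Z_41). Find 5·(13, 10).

Write Q = (13, 10).
Repeated addition: build up to 5Q.
2Q: tangent at (13, 10): λ = (3·13² + 13)/(2·10) ≡ 28/20. 20⁻¹ ≡ 39 (mod 41), so λ ≡ 28·39 ≡ 26.
  x = λ² - 13 - 13 = 676 - 26 ≡ 35; y = λ·(13 - 35) - 10 ≡ 33. → (35, 33)
3Q: (35, 33) + (13, 10). λ = (10 - 33)/(13 - 35) ≡ 18/19 mod 41. 19⁻¹ ≡ 13 (mod 41), so λ ≡ 29.
  x = λ² - 35 - 13 = 841 - 48 ≡ 14; y = λ·(35 - 14) - 33 ≡ 2. → (14, 2)
4Q: (14, 2) + (13, 10). λ = (10 - 2)/(13 - 14) ≡ 8/40 mod 41. 40⁻¹ ≡ 40 (mod 41), so λ ≡ 33.
  x = λ² - 14 - 13 = 1089 - 27 ≡ 37; y = λ·(14 - 37) - 2 ≡ 18. → (37, 18)
5Q: (37, 18) + (13, 10). λ = (10 - 18)/(13 - 37) ≡ 33/17 mod 41. 17⁻¹ ≡ 29 (mod 41) since 17·29 = 493 ≡ 1, so λ ≡ 14.
  x = λ² - 37 - 13 = 196 - 50 ≡ 23; y = λ·(37 - 23) - 18 ≡ 14. → (23, 14)

(23, 14)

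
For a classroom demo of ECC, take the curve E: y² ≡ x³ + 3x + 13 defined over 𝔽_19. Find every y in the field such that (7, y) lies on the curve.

x³ + 3x + 13 = 377 ≡ 16 (mod 19).
Square roots of 16 mod 19: 4 and 15 (since 4² = 16 ≡ 16).

4, 15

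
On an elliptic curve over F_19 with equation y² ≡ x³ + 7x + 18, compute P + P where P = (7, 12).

(12, 5)

tangent at (7, 12): λ = (3·7² + 7)/(2·12) ≡ 2/5. 5⁻¹ ≡ 4 (mod 19), so λ ≡ 2·4 ≡ 8.
  x = λ² - 7 - 7 = 64 - 14 ≡ 12; y = λ·(7 - 12) - 12 ≡ 5. → (12, 5)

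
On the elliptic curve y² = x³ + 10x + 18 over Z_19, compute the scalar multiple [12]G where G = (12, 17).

Double-and-add on 12 = (1100)₂. Start with G = (12, 17) for the leading 1-bit.
double: tangent at (12, 17): λ = (3·12² + 10)/(2·17) ≡ 5/15. 15⁻¹ ≡ 14 (mod 19) since 15·14 = 210 ≡ 1, so λ ≡ 5·14 ≡ 13.
  x = λ² - 12 - 12 = 169 - 24 ≡ 12; y = λ·(12 - 12) - 17 ≡ 2. → (12, 2)
add G: (12, 2) + (12, 17): same x and y₁ ≡ -y₂, so the sum is the point at infinity.
double: the point at infinity + the point at infinity = the point at infinity (identity).
double: the point at infinity + the point at infinity = the point at infinity (identity).

O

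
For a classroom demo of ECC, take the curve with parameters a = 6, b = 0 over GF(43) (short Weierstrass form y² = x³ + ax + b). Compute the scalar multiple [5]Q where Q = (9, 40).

Double-and-add on 5 = (101)₂. Start with Q = (9, 40) for the leading 1-bit.
double: tangent at (9, 40): λ = (3·9² + 6)/(2·40) ≡ 34/37. 37⁻¹ ≡ 7 (mod 43), so λ ≡ 34·7 ≡ 23.
  x = λ² - 9 - 9 = 529 - 18 ≡ 38; y = λ·(9 - 38) - 40 ≡ 24. → (38, 24)
double: tangent at (38, 24): λ = (3·38² + 6)/(2·24) ≡ 38/5. 5⁻¹ ≡ 26 (mod 43), so λ ≡ 38·26 ≡ 42.
  x = λ² - 38 - 38 = 1764 - 76 ≡ 11; y = λ·(38 - 11) - 24 ≡ 35. → (11, 35)
add Q: (11, 35) + (9, 40). λ = (40 - 35)/(9 - 11) ≡ 5/41 mod 43. 41⁻¹ ≡ 21 (mod 43) since 41·21 = 861 ≡ 1, so λ ≡ 19.
  x = λ² - 11 - 9 = 361 - 20 ≡ 40; y = λ·(11 - 40) - 35 ≡ 16. → (40, 16)

(40, 16)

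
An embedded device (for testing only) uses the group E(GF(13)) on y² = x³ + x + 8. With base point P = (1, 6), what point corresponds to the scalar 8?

Double-and-add on 8 = (1000)₂. Start with P = (1, 6) for the leading 1-bit.
double: tangent at (1, 6): λ = (3·1² + 1)/(2·6) ≡ 4/12. 12⁻¹ ≡ 12 (mod 13) since 12·12 = 144 ≡ 1, so λ ≡ 4·12 ≡ 9.
  x = λ² - 1 - 1 = 81 - 2 ≡ 1; y = λ·(1 - 1) - 6 ≡ 7. → (1, 7)
double: tangent at (1, 7): λ = (3·1² + 1)/(2·7) ≡ 4/1. 1⁻¹ ≡ 1 (mod 13), so λ ≡ 4·1 ≡ 4.
  x = λ² - 1 - 1 = 16 - 2 ≡ 1; y = λ·(1 - 1) - 7 ≡ 6. → (1, 6)
double: tangent at (1, 6): λ = (3·1² + 1)/(2·6) ≡ 4/12. 12⁻¹ ≡ 12 (mod 13) since 12·12 = 144 ≡ 1, so λ ≡ 4·12 ≡ 9.
  x = λ² - 1 - 1 = 81 - 2 ≡ 1; y = λ·(1 - 1) - 6 ≡ 7. → (1, 7)

(1, 7)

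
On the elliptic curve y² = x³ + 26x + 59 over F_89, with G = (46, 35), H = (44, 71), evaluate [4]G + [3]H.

(25, 74)

First 4G:
Double-and-add on 4 = (100)₂. Start with G = (46, 35) for the leading 1-bit.
double: tangent at (46, 35): λ = (3·46² + 26)/(2·35) ≡ 55/70. 70⁻¹ ≡ 14 (mod 89), so λ ≡ 55·14 ≡ 58.
  x = λ² - 46 - 46 = 3364 - 92 ≡ 68; y = λ·(46 - 68) - 35 ≡ 24. → (68, 24)
double: tangent at (68, 24): λ = (3·68² + 26)/(2·24) ≡ 14/48. 48⁻¹ ≡ 13 (mod 89), so λ ≡ 14·13 ≡ 4.
  x = λ² - 68 - 68 = 16 - 136 ≡ 58; y = λ·(68 - 58) - 24 ≡ 16. → (58, 16)
4G = (58, 16).
Next 3H:
Repeated addition: build up to 3H.
2H: tangent at (44, 71): λ = (3·44² + 26)/(2·71) ≡ 49/53. 53⁻¹ ≡ 42 (mod 89) since 53·42 = 2226 ≡ 1, so λ ≡ 49·42 ≡ 11.
  x = λ² - 44 - 44 = 121 - 88 ≡ 33; y = λ·(44 - 33) - 71 ≡ 50. → (33, 50)
3H: (33, 50) + (44, 71). λ = (71 - 50)/(44 - 33) ≡ 21/11 mod 89. 11⁻¹ ≡ 81 (mod 89), so λ ≡ 10.
  x = λ² - 33 - 44 = 100 - 77 ≡ 23; y = λ·(33 - 23) - 50 ≡ 50. → (23, 50)
3H = (23, 50).
Finally 4G + 3H:
(58, 16) + (23, 50). λ = (50 - 16)/(23 - 58) ≡ 34/54 mod 89. 54⁻¹ ≡ 61 (mod 89), so λ ≡ 27.
  x = λ² - 58 - 23 = 729 - 81 ≡ 25; y = λ·(58 - 25) - 16 ≡ 74. → (25, 74)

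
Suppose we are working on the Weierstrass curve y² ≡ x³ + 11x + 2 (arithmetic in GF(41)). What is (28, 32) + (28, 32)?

tangent at (28, 32): λ = (3·28² + 11)/(2·32) ≡ 26/23. 23⁻¹ ≡ 25 (mod 41) since 23·25 = 575 ≡ 1, so λ ≡ 26·25 ≡ 35.
  x = λ² - 28 - 28 = 1225 - 56 ≡ 21; y = λ·(28 - 21) - 32 ≡ 8. → (21, 8)

(21, 8)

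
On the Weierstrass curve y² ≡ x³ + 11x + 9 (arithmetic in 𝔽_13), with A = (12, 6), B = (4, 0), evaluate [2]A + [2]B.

First 2A:
Repeated addition: build up to 2A.
2A: tangent at (12, 6): λ = (3·12² + 11)/(2·6) ≡ 1/12. 12⁻¹ ≡ 12 (mod 13) since 12·12 = 144 ≡ 1, so λ ≡ 1·12 ≡ 12.
  x = λ² - 12 - 12 = 144 - 24 ≡ 3; y = λ·(12 - 3) - 6 ≡ 11. → (3, 11)
2A = (3, 11).
Next 2B:
Repeated addition: build up to 2B.
2B: (4, 0) + (4, 0): same x and y₁ ≡ -y₂, so the sum is the point at infinity.
2B = the point at infinity.
Finally 2A + 2B:
(3, 11) + the point at infinity = (3, 11) (identity).

(3, 11)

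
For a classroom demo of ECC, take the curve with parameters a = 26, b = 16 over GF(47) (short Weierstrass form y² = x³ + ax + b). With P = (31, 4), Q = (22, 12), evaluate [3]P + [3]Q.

First 3P:
Repeated addition: build up to 3P.
2P: tangent at (31, 4): λ = (3·31² + 26)/(2·4) ≡ 42/8. 8⁻¹ ≡ 6 (mod 47) since 8·6 = 48 ≡ 1, so λ ≡ 42·6 ≡ 17.
  x = λ² - 31 - 31 = 289 - 62 ≡ 39; y = λ·(31 - 39) - 4 ≡ 1. → (39, 1)
3P: (39, 1) + (31, 4). λ = (4 - 1)/(31 - 39) ≡ 3/39 mod 47. 39⁻¹ ≡ 41 (mod 47), so λ ≡ 29.
  x = λ² - 39 - 31 = 841 - 70 ≡ 19; y = λ·(39 - 19) - 1 ≡ 15. → (19, 15)
3P = (19, 15).
Next 3Q:
Repeated addition: build up to 3Q.
2Q: tangent at (22, 12): λ = (3·22² + 26)/(2·12) ≡ 21/24. 24⁻¹ ≡ 2 (mod 47), so λ ≡ 21·2 ≡ 42.
  x = λ² - 22 - 22 = 1764 - 44 ≡ 28; y = λ·(22 - 28) - 12 ≡ 18. → (28, 18)
3Q: (28, 18) + (22, 12). λ = (12 - 18)/(22 - 28) ≡ 41/41 mod 47. 41⁻¹ ≡ 39 (mod 47), so λ ≡ 1.
  x = λ² - 28 - 22 = 1 - 50 ≡ 45; y = λ·(28 - 45) - 18 ≡ 12. → (45, 12)
3Q = (45, 12).
Finally 3P + 3Q:
(19, 15) + (45, 12). λ = (12 - 15)/(45 - 19) ≡ 44/26 mod 47. 26⁻¹ ≡ 38 (mod 47), so λ ≡ 27.
  x = λ² - 19 - 45 = 729 - 64 ≡ 7; y = λ·(19 - 7) - 15 ≡ 27. → (7, 27)

(7, 27)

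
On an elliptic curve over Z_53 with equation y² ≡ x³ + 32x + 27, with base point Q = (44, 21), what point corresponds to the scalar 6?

(46, 19)

Repeated addition: build up to 6Q.
2Q: tangent at (44, 21): λ = (3·44² + 32)/(2·21) ≡ 10/42. 42⁻¹ ≡ 24 (mod 53) since 42·24 = 1008 ≡ 1, so λ ≡ 10·24 ≡ 28.
  x = λ² - 44 - 44 = 784 - 88 ≡ 7; y = λ·(44 - 7) - 21 ≡ 8. → (7, 8)
3Q: (7, 8) + (44, 21). λ = (21 - 8)/(44 - 7) ≡ 13/37 mod 53. 37⁻¹ ≡ 43 (mod 53) since 37·43 = 1591 ≡ 1, so λ ≡ 29.
  x = λ² - 7 - 44 = 841 - 51 ≡ 48; y = λ·(7 - 48) - 8 ≡ 22. → (48, 22)
4Q: (48, 22) + (44, 21). λ = (21 - 22)/(44 - 48) ≡ 52/49 mod 53. 49⁻¹ ≡ 13 (mod 53) since 49·13 = 637 ≡ 1, so λ ≡ 40.
  x = λ² - 48 - 44 = 1600 - 92 ≡ 24; y = λ·(48 - 24) - 22 ≡ 37. → (24, 37)
5Q: (24, 37) + (44, 21). λ = (21 - 37)/(44 - 24) ≡ 37/20 mod 53. 20⁻¹ ≡ 8 (mod 53), so λ ≡ 31.
  x = λ² - 24 - 44 = 961 - 68 ≡ 45; y = λ·(24 - 45) - 37 ≡ 1. → (45, 1)
6Q: (45, 1) + (44, 21). λ = (21 - 1)/(44 - 45) ≡ 20/52 mod 53. 52⁻¹ ≡ 52 (mod 53) since 52·52 = 2704 ≡ 1, so λ ≡ 33.
  x = λ² - 45 - 44 = 1089 - 89 ≡ 46; y = λ·(45 - 46) - 1 ≡ 19. → (46, 19)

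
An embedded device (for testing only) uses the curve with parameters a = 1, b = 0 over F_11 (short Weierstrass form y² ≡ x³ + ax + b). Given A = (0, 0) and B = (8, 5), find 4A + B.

(8, 5)

First 4A:
Repeated addition: build up to 4A.
2A: (0, 0) + (0, 0): same x and y₁ ≡ -y₂, so the sum is 𝒪.
3A: 𝒪 + (0, 0) = (0, 0) (identity).
4A: (0, 0) + (0, 0): same x and y₁ ≡ -y₂, so the sum is 𝒪.
4A = 𝒪.
Finally 4A + B:
𝒪 + (8, 5) = (8, 5) (identity).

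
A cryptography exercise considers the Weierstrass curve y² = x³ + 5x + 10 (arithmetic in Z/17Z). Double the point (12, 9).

tangent at (12, 9): λ = (3·12² + 5)/(2·9) ≡ 12/1. 1⁻¹ ≡ 1 (mod 17), so λ ≡ 12·1 ≡ 12.
  x = λ² - 12 - 12 = 144 - 24 ≡ 1; y = λ·(12 - 1) - 9 ≡ 4. → (1, 4)

(1, 4)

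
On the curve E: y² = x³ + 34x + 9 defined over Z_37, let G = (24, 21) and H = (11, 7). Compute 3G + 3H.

(8, 4)

First 3G:
Repeated addition: build up to 3G.
2G: tangent at (24, 21): λ = (3·24² + 34)/(2·21) ≡ 23/5. 5⁻¹ ≡ 15 (mod 37) since 5·15 = 75 ≡ 1, so λ ≡ 23·15 ≡ 12.
  x = λ² - 24 - 24 = 144 - 48 ≡ 22; y = λ·(24 - 22) - 21 ≡ 3. → (22, 3)
3G: (22, 3) + (24, 21). λ = (21 - 3)/(24 - 22) ≡ 18/2 mod 37. 2⁻¹ ≡ 19 (mod 37) since 2·19 = 38 ≡ 1, so λ ≡ 9.
  x = λ² - 22 - 24 = 81 - 46 ≡ 35; y = λ·(22 - 35) - 3 ≡ 28. → (35, 28)
3G = (35, 28).
Next 3H:
Repeated addition: build up to 3H.
2H: tangent at (11, 7): λ = (3·11² + 34)/(2·7) ≡ 27/14. 14⁻¹ ≡ 8 (mod 37), so λ ≡ 27·8 ≡ 31.
  x = λ² - 11 - 11 = 961 - 22 ≡ 14; y = λ·(11 - 14) - 7 ≡ 11. → (14, 11)
3H: (14, 11) + (11, 7). λ = (7 - 11)/(11 - 14) ≡ 33/34 mod 37. 34⁻¹ ≡ 12 (mod 37) since 34·12 = 408 ≡ 1, so λ ≡ 26.
  x = λ² - 14 - 11 = 676 - 25 ≡ 22; y = λ·(14 - 22) - 11 ≡ 3. → (22, 3)
3H = (22, 3).
Finally 3G + 3H:
(35, 28) + (22, 3). λ = (3 - 28)/(22 - 35) ≡ 12/24 mod 37. 24⁻¹ ≡ 17 (mod 37), so λ ≡ 19.
  x = λ² - 35 - 22 = 361 - 57 ≡ 8; y = λ·(35 - 8) - 28 ≡ 4. → (8, 4)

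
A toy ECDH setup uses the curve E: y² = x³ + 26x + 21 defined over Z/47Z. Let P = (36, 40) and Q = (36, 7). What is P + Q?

The two points share x = 36 and their y-coordinates satisfy 40 + 7 ≡ 0 (mod 47), so they are inverses. Their sum is O.

O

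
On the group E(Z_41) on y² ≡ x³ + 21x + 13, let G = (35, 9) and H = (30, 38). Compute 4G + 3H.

First 4G:
Double-and-add on 4 = (100)₂. Start with G = (35, 9) for the leading 1-bit.
double: tangent at (35, 9): λ = (3·35² + 21)/(2·9) ≡ 6/18. 18⁻¹ ≡ 16 (mod 41), so λ ≡ 6·16 ≡ 14.
  x = λ² - 35 - 35 = 196 - 70 ≡ 3; y = λ·(35 - 3) - 9 ≡ 29. → (3, 29)
double: tangent at (3, 29): λ = (3·3² + 21)/(2·29) ≡ 7/17. 17⁻¹ ≡ 29 (mod 41), so λ ≡ 7·29 ≡ 39.
  x = λ² - 3 - 3 = 1521 - 6 ≡ 39; y = λ·(3 - 39) - 29 ≡ 2. → (39, 2)
4G = (39, 2).
Next 3H:
Repeated addition: build up to 3H.
2H: tangent at (30, 38): λ = (3·30² + 21)/(2·38) ≡ 15/35. 35⁻¹ ≡ 34 (mod 41) since 35·34 = 1190 ≡ 1, so λ ≡ 15·34 ≡ 18.
  x = λ² - 30 - 30 = 324 - 60 ≡ 18; y = λ·(30 - 18) - 38 ≡ 14. → (18, 14)
3H: (18, 14) + (30, 38). λ = (38 - 14)/(30 - 18) ≡ 24/12 mod 41. 12⁻¹ ≡ 24 (mod 41) since 12·24 = 288 ≡ 1, so λ ≡ 2.
  x = λ² - 18 - 30 = 4 - 48 ≡ 38; y = λ·(18 - 38) - 14 ≡ 28. → (38, 28)
3H = (38, 28).
Finally 4G + 3H:
(39, 2) + (38, 28). λ = (28 - 2)/(38 - 39) ≡ 26/40 mod 41. 40⁻¹ ≡ 40 (mod 41), so λ ≡ 15.
  x = λ² - 39 - 38 = 225 - 77 ≡ 25; y = λ·(39 - 25) - 2 ≡ 3. → (25, 3)

(25, 3)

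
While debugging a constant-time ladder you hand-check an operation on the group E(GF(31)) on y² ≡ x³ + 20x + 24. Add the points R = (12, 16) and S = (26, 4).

(26, 27)

(12, 16) + (26, 4). λ = (4 - 16)/(26 - 12) ≡ 19/14 mod 31. 14⁻¹ ≡ 20 (mod 31), so λ ≡ 8.
  x = λ² - 12 - 26 = 64 - 38 ≡ 26; y = λ·(12 - 26) - 16 ≡ 27. → (26, 27)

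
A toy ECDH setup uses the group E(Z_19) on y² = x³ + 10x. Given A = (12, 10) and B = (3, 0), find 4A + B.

(2, 16)

First 4A:
Repeated addition: build up to 4A.
2A: tangent at (12, 10): λ = (3·12² + 10)/(2·10) ≡ 5/1. 1⁻¹ ≡ 1 (mod 19) since 1·1 = 1 ≡ 1, so λ ≡ 5·1 ≡ 5.
  x = λ² - 12 - 12 = 25 - 24 ≡ 1; y = λ·(12 - 1) - 10 ≡ 7. → (1, 7)
3A: (1, 7) + (12, 10). λ = (10 - 7)/(12 - 1) ≡ 3/11 mod 19. 11⁻¹ ≡ 7 (mod 19), so λ ≡ 2.
  x = λ² - 1 - 12 = 4 - 13 ≡ 10; y = λ·(1 - 10) - 7 ≡ 13. → (10, 13)
4A: (10, 13) + (12, 10). λ = (10 - 13)/(12 - 10) ≡ 16/2 mod 19. 2⁻¹ ≡ 10 (mod 19), so λ ≡ 8.
  x = λ² - 10 - 12 = 64 - 22 ≡ 4; y = λ·(10 - 4) - 13 ≡ 16. → (4, 16)
4A = (4, 16).
Finally 4A + B:
(4, 16) + (3, 0). λ = (0 - 16)/(3 - 4) ≡ 3/18 mod 19. 18⁻¹ ≡ 18 (mod 19) since 18·18 = 324 ≡ 1, so λ ≡ 16.
  x = λ² - 4 - 3 = 256 - 7 ≡ 2; y = λ·(4 - 2) - 16 ≡ 16. → (2, 16)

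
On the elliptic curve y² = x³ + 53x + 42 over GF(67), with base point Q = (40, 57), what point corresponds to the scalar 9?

(35, 4)

Double-and-add on 9 = (1001)₂. Start with Q = (40, 57) for the leading 1-bit.
double: tangent at (40, 57): λ = (3·40² + 53)/(2·57) ≡ 29/47. 47⁻¹ ≡ 10 (mod 67), so λ ≡ 29·10 ≡ 22.
  x = λ² - 40 - 40 = 484 - 80 ≡ 2; y = λ·(40 - 2) - 57 ≡ 42. → (2, 42)
double: tangent at (2, 42): λ = (3·2² + 53)/(2·42) ≡ 65/17. 17⁻¹ ≡ 4 (mod 67), so λ ≡ 65·4 ≡ 59.
  x = λ² - 2 - 2 = 3481 - 4 ≡ 60; y = λ·(2 - 60) - 42 ≡ 20. → (60, 20)
double: tangent at (60, 20): λ = (3·60² + 53)/(2·20) ≡ 66/40. 40⁻¹ ≡ 62 (mod 67), so λ ≡ 66·62 ≡ 5.
  x = λ² - 60 - 60 = 25 - 120 ≡ 39; y = λ·(60 - 39) - 20 ≡ 18. → (39, 18)
add Q: (39, 18) + (40, 57). λ = (57 - 18)/(40 - 39) ≡ 39/1 mod 67. 1⁻¹ ≡ 1 (mod 67), so λ ≡ 39.
  x = λ² - 39 - 40 = 1521 - 79 ≡ 35; y = λ·(39 - 35) - 18 ≡ 4. → (35, 4)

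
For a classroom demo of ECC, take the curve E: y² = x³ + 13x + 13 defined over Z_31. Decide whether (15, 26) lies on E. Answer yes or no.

no

y² = 26² ≡ 25; x³ + 13x + 13 = 3583 ≡ 18 (mod 31). 25 ≠ 18.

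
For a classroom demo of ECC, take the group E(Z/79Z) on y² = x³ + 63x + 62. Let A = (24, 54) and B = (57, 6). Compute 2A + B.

(12, 52)

First 2A:
Repeated addition: build up to 2A.
2A: tangent at (24, 54): λ = (3·24² + 63)/(2·54) ≡ 53/29. 29⁻¹ ≡ 30 (mod 79), so λ ≡ 53·30 ≡ 10.
  x = λ² - 24 - 24 = 100 - 48 ≡ 52; y = λ·(24 - 52) - 54 ≡ 61. → (52, 61)
2A = (52, 61).
Finally 2A + B:
(52, 61) + (57, 6). λ = (6 - 61)/(57 - 52) ≡ 24/5 mod 79. 5⁻¹ ≡ 16 (mod 79) since 5·16 = 80 ≡ 1, so λ ≡ 68.
  x = λ² - 52 - 57 = 4624 - 109 ≡ 12; y = λ·(52 - 12) - 61 ≡ 52. → (12, 52)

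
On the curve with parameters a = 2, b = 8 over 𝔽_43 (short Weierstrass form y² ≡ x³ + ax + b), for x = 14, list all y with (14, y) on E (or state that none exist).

none

x³ + 2x + 8 = 2780 ≡ 28 (mod 43).
28 is a non-residue mod 43; no y exists.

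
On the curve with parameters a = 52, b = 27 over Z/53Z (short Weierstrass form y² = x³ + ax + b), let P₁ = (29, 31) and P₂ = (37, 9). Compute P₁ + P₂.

(29, 31) + (37, 9). λ = (9 - 31)/(37 - 29) ≡ 31/8 mod 53. 8⁻¹ ≡ 20 (mod 53), so λ ≡ 37.
  x = λ² - 29 - 37 = 1369 - 66 ≡ 31; y = λ·(29 - 31) - 31 ≡ 1. → (31, 1)

(31, 1)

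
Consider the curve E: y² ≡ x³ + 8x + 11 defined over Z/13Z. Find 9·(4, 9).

Write Q = (4, 9).
Double-and-add on 9 = (1001)₂. Start with Q = (4, 9) for the leading 1-bit.
double: tangent at (4, 9): λ = (3·4² + 8)/(2·9) ≡ 4/5. 5⁻¹ ≡ 8 (mod 13) since 5·8 = 40 ≡ 1, so λ ≡ 4·8 ≡ 6.
  x = λ² - 4 - 4 = 36 - 8 ≡ 2; y = λ·(4 - 2) - 9 ≡ 3. → (2, 3)
double: tangent at (2, 3): λ = (3·2² + 8)/(2·3) ≡ 7/6. 6⁻¹ ≡ 11 (mod 13) since 6·11 = 66 ≡ 1, so λ ≡ 7·11 ≡ 12.
  x = λ² - 2 - 2 = 144 - 4 ≡ 10; y = λ·(2 - 10) - 3 ≡ 5. → (10, 5)
double: tangent at (10, 5): λ = (3·10² + 8)/(2·5) ≡ 9/10. 10⁻¹ ≡ 4 (mod 13), so λ ≡ 9·4 ≡ 10.
  x = λ² - 10 - 10 = 100 - 20 ≡ 2; y = λ·(10 - 2) - 5 ≡ 10. → (2, 10)
add Q: (2, 10) + (4, 9). λ = (9 - 10)/(4 - 2) ≡ 12/2 mod 13. 2⁻¹ ≡ 7 (mod 13) since 2·7 = 14 ≡ 1, so λ ≡ 6.
  x = λ² - 2 - 4 = 36 - 6 ≡ 4; y = λ·(2 - 4) - 10 ≡ 4. → (4, 4)

(4, 4)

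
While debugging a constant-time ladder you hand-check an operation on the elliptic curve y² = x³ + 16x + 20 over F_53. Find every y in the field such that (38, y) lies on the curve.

x³ + 16x + 20 = 55500 ≡ 9 (mod 53).
Square roots of 9 mod 53: 3 and 50 (since 3² = 9 ≡ 9).

3, 50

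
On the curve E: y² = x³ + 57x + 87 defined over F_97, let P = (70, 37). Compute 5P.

(72, 77)

Double-and-add on 5 = (101)₂. Start with P = (70, 37) for the leading 1-bit.
double: tangent at (70, 37): λ = (3·70² + 57)/(2·37) ≡ 13/74. 74⁻¹ ≡ 59 (mod 97), so λ ≡ 13·59 ≡ 88.
  x = λ² - 70 - 70 = 7744 - 140 ≡ 38; y = λ·(70 - 38) - 37 ≡ 63. → (38, 63)
double: tangent at (38, 63): λ = (3·38² + 57)/(2·63) ≡ 24/29. 29⁻¹ ≡ 87 (mod 97), so λ ≡ 24·87 ≡ 51.
  x = λ² - 38 - 38 = 2601 - 76 ≡ 3; y = λ·(38 - 3) - 63 ≡ 73. → (3, 73)
add P: (3, 73) + (70, 37). λ = (37 - 73)/(70 - 3) ≡ 61/67 mod 97. 67⁻¹ ≡ 42 (mod 97), so λ ≡ 40.
  x = λ² - 3 - 70 = 1600 - 73 ≡ 72; y = λ·(3 - 72) - 73 ≡ 77. → (72, 77)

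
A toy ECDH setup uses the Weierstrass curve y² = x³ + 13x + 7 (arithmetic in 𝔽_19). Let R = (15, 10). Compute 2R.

tangent at (15, 10): λ = (3·15² + 13)/(2·10) ≡ 4/1. 1⁻¹ ≡ 1 (mod 19) since 1·1 = 1 ≡ 1, so λ ≡ 4·1 ≡ 4.
  x = λ² - 15 - 15 = 16 - 30 ≡ 5; y = λ·(15 - 5) - 10 ≡ 11. → (5, 11)

(5, 11)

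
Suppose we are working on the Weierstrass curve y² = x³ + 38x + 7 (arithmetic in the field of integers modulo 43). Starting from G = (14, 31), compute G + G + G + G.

(36, 0)

Double-and-add on 4 = (100)₂. Start with G = (14, 31) for the leading 1-bit.
double: tangent at (14, 31): λ = (3·14² + 38)/(2·31) ≡ 24/19. 19⁻¹ ≡ 34 (mod 43), so λ ≡ 24·34 ≡ 42.
  x = λ² - 14 - 14 = 1764 - 28 ≡ 16; y = λ·(14 - 16) - 31 ≡ 14. → (16, 14)
double: tangent at (16, 14): λ = (3·16² + 38)/(2·14) ≡ 32/28. 28⁻¹ ≡ 20 (mod 43) since 28·20 = 560 ≡ 1, so λ ≡ 32·20 ≡ 38.
  x = λ² - 16 - 16 = 1444 - 32 ≡ 36; y = λ·(16 - 36) - 14 ≡ 0. → (36, 0)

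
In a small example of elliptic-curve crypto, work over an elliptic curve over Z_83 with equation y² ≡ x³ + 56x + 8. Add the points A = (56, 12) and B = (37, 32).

(41, 29)

(56, 12) + (37, 32). λ = (32 - 12)/(37 - 56) ≡ 20/64 mod 83. 64⁻¹ ≡ 48 (mod 83) since 64·48 = 3072 ≡ 1, so λ ≡ 47.
  x = λ² - 56 - 37 = 2209 - 93 ≡ 41; y = λ·(56 - 41) - 12 ≡ 29. → (41, 29)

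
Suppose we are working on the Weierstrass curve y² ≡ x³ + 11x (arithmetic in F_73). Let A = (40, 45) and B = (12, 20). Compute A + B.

(40, 45) + (12, 20). λ = (20 - 45)/(12 - 40) ≡ 48/45 mod 73. 45⁻¹ ≡ 13 (mod 73), so λ ≡ 40.
  x = λ² - 40 - 12 = 1600 - 52 ≡ 15; y = λ·(40 - 15) - 45 ≡ 6. → (15, 6)

(15, 6)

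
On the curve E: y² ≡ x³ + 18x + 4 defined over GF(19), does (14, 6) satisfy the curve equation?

y² = 6² ≡ 17; x³ + 18x + 4 = 3000 ≡ 17 (mod 19). 17 = 17.

yes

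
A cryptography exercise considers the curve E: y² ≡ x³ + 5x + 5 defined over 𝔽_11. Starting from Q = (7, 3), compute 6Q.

Repeated addition: build up to 6Q.
2Q: tangent at (7, 3): λ = (3·7² + 5)/(2·3) ≡ 9/6. 6⁻¹ ≡ 2 (mod 11) since 6·2 = 12 ≡ 1, so λ ≡ 9·2 ≡ 7.
  x = λ² - 7 - 7 = 49 - 14 ≡ 2; y = λ·(7 - 2) - 3 ≡ 10. → (2, 10)
3Q: (2, 10) + (7, 3). λ = (3 - 10)/(7 - 2) ≡ 4/5 mod 11. 5⁻¹ ≡ 9 (mod 11) since 5·9 = 45 ≡ 1, so λ ≡ 3.
  x = λ² - 2 - 7 = 9 - 9 ≡ 0; y = λ·(2 - 0) - 10 ≡ 7. → (0, 7)
4Q: (0, 7) + (7, 3). λ = (3 - 7)/(7 - 0) ≡ 7/7 mod 11. 7⁻¹ ≡ 8 (mod 11), so λ ≡ 1.
  x = λ² - 0 - 7 = 1 - 7 ≡ 5; y = λ·(0 - 5) - 7 ≡ 10. → (5, 10)
5Q: (5, 10) + (7, 3). λ = (3 - 10)/(7 - 5) ≡ 4/2 mod 11. 2⁻¹ ≡ 6 (mod 11), so λ ≡ 2.
  x = λ² - 5 - 7 = 4 - 12 ≡ 3; y = λ·(5 - 3) - 10 ≡ 5. → (3, 5)
6Q: (3, 5) + (7, 3). λ = (3 - 5)/(7 - 3) ≡ 9/4 mod 11. 4⁻¹ ≡ 3 (mod 11), so λ ≡ 5.
  x = λ² - 3 - 7 = 25 - 10 ≡ 4; y = λ·(3 - 4) - 5 ≡ 1. → (4, 1)

(4, 1)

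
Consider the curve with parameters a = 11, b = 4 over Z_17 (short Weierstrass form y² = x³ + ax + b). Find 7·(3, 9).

Write G = (3, 9).
Double-and-add on 7 = (111)₂. Start with G = (3, 9) for the leading 1-bit.
double: tangent at (3, 9): λ = (3·3² + 11)/(2·9) ≡ 4/1. 1⁻¹ ≡ 1 (mod 17), so λ ≡ 4·1 ≡ 4.
  x = λ² - 3 - 3 = 16 - 6 ≡ 10; y = λ·(3 - 10) - 9 ≡ 14. → (10, 14)
add G: (10, 14) + (3, 9). λ = (9 - 14)/(3 - 10) ≡ 12/10 mod 17. 10⁻¹ ≡ 12 (mod 17) since 10·12 = 120 ≡ 1, so λ ≡ 8.
  x = λ² - 10 - 3 = 64 - 13 ≡ 0; y = λ·(10 - 0) - 14 ≡ 15. → (0, 15)
double: tangent at (0, 15): λ = (3·0² + 11)/(2·15) ≡ 11/13. 13⁻¹ ≡ 4 (mod 17), so λ ≡ 11·4 ≡ 10.
  x = λ² - 0 - 0 = 100 - 0 ≡ 15; y = λ·(0 - 15) - 15 ≡ 5. → (15, 5)
add G: (15, 5) + (3, 9). λ = (9 - 5)/(3 - 15) ≡ 4/5 mod 17. 5⁻¹ ≡ 7 (mod 17) since 5·7 = 35 ≡ 1, so λ ≡ 11.
  x = λ² - 15 - 3 = 121 - 18 ≡ 1; y = λ·(15 - 1) - 5 ≡ 13. → (1, 13)

(1, 13)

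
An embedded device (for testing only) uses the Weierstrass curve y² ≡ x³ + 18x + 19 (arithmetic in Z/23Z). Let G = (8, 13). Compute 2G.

(8, 10)

tangent at (8, 13): λ = (3·8² + 18)/(2·13) ≡ 3/3. 3⁻¹ ≡ 8 (mod 23), so λ ≡ 3·8 ≡ 1.
  x = λ² - 8 - 8 = 1 - 16 ≡ 8; y = λ·(8 - 8) - 13 ≡ 10. → (8, 10)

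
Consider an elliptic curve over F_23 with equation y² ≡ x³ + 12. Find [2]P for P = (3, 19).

(0, 14)

tangent at (3, 19): λ = (3·3² + 0)/(2·19) ≡ 4/15. 15⁻¹ ≡ 20 (mod 23), so λ ≡ 4·20 ≡ 11.
  x = λ² - 3 - 3 = 121 - 6 ≡ 0; y = λ·(3 - 0) - 19 ≡ 14. → (0, 14)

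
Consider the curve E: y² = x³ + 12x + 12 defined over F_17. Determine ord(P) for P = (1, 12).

7

2P: tangent at (1, 12): λ = (3·1² + 12)/(2·12) ≡ 15/7. 7⁻¹ ≡ 5 (mod 17) since 7·5 = 35 ≡ 1, so λ ≡ 15·5 ≡ 7.
  x = λ² - 1 - 1 = 49 - 2 ≡ 13; y = λ·(1 - 13) - 12 ≡ 6. → (13, 6)
3P: (13, 6) + (1, 12). λ = (12 - 6)/(1 - 13) ≡ 6/5 mod 17. 5⁻¹ ≡ 7 (mod 17), so λ ≡ 8.
  x = λ² - 13 - 1 = 64 - 14 ≡ 16; y = λ·(13 - 16) - 6 ≡ 4. → (16, 4)
4P: (16, 4) + (1, 12). λ = (12 - 4)/(1 - 16) ≡ 8/2 mod 17. 2⁻¹ ≡ 9 (mod 17), so λ ≡ 4.
  x = λ² - 16 - 1 = 16 - 17 ≡ 16; y = λ·(16 - 16) - 4 ≡ 13. → (16, 13)
5P: (16, 13) + (1, 12). λ = (12 - 13)/(1 - 16) ≡ 16/2 mod 17. 2⁻¹ ≡ 9 (mod 17), so λ ≡ 8.
  x = λ² - 16 - 1 = 64 - 17 ≡ 13; y = λ·(16 - 13) - 13 ≡ 11. → (13, 11)
6P: (13, 11) + (1, 12). λ = (12 - 11)/(1 - 13) ≡ 1/5 mod 17. 5⁻¹ ≡ 7 (mod 17) since 5·7 = 35 ≡ 1, so λ ≡ 7.
  x = λ² - 13 - 1 = 49 - 14 ≡ 1; y = λ·(13 - 1) - 11 ≡ 5. → (1, 5)
7P: (1, 5) + (1, 12): same x and y₁ ≡ -y₂, so the sum is the point at infinity.
7P = the point at infinity, so the order is 7.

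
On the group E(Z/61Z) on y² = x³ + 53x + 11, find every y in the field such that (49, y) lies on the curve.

x³ + 53x + 11 = 120257 ≡ 26 (mod 61).
26 is a non-residue mod 61; no y exists.

none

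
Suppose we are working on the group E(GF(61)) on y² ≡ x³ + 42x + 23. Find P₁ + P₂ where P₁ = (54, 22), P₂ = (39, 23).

(45, 14)

(54, 22) + (39, 23). λ = (23 - 22)/(39 - 54) ≡ 1/46 mod 61. 46⁻¹ ≡ 4 (mod 61) since 46·4 = 184 ≡ 1, so λ ≡ 4.
  x = λ² - 54 - 39 = 16 - 93 ≡ 45; y = λ·(54 - 45) - 22 ≡ 14. → (45, 14)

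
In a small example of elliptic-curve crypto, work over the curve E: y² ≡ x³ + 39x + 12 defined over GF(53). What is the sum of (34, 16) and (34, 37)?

O

The two points share x = 34 and their y-coordinates satisfy 16 + 37 ≡ 0 (mod 53), so they are inverses. Their sum is O.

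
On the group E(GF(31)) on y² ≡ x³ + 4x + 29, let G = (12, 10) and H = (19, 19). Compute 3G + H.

First 3G:
Repeated addition: build up to 3G.
2G: tangent at (12, 10): λ = (3·12² + 4)/(2·10) ≡ 2/20. 20⁻¹ ≡ 14 (mod 31), so λ ≡ 2·14 ≡ 28.
  x = λ² - 12 - 12 = 784 - 24 ≡ 16; y = λ·(12 - 16) - 10 ≡ 2. → (16, 2)
3G: (16, 2) + (12, 10). λ = (10 - 2)/(12 - 16) ≡ 8/27 mod 31. 27⁻¹ ≡ 23 (mod 31), so λ ≡ 29.
  x = λ² - 16 - 12 = 841 - 28 ≡ 7; y = λ·(16 - 7) - 2 ≡ 11. → (7, 11)
3G = (7, 11).
Finally 3G + H:
(7, 11) + (19, 19). λ = (19 - 11)/(19 - 7) ≡ 8/12 mod 31. 12⁻¹ ≡ 13 (mod 31), so λ ≡ 11.
  x = λ² - 7 - 19 = 121 - 26 ≡ 2; y = λ·(7 - 2) - 11 ≡ 13. → (2, 13)

(2, 13)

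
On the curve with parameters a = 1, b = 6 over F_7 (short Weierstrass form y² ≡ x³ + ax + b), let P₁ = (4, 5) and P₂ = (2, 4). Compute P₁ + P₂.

(3, 6)

(4, 5) + (2, 4). λ = (4 - 5)/(2 - 4) ≡ 6/5 mod 7. 5⁻¹ ≡ 3 (mod 7), so λ ≡ 4.
  x = λ² - 4 - 2 = 16 - 6 ≡ 3; y = λ·(4 - 3) - 5 ≡ 6. → (3, 6)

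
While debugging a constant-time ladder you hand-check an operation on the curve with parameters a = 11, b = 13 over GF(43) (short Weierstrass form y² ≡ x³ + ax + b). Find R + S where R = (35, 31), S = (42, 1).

(35, 31) + (42, 1). λ = (1 - 31)/(42 - 35) ≡ 13/7 mod 43. 7⁻¹ ≡ 37 (mod 43) since 7·37 = 259 ≡ 1, so λ ≡ 8.
  x = λ² - 35 - 42 = 64 - 77 ≡ 30; y = λ·(35 - 30) - 31 ≡ 9. → (30, 9)

(30, 9)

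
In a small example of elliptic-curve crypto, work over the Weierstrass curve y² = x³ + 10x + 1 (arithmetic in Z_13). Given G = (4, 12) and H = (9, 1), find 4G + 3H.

First 4G:
Repeated addition: build up to 4G.
2G: tangent at (4, 12): λ = (3·4² + 10)/(2·12) ≡ 6/11. 11⁻¹ ≡ 6 (mod 13) since 11·6 = 66 ≡ 1, so λ ≡ 6·6 ≡ 10.
  x = λ² - 4 - 4 = 100 - 8 ≡ 1; y = λ·(4 - 1) - 12 ≡ 5. → (1, 5)
3G: (1, 5) + (4, 12). λ = (12 - 5)/(4 - 1) ≡ 7/3 mod 13. 3⁻¹ ≡ 9 (mod 13), so λ ≡ 11.
  x = λ² - 1 - 4 = 121 - 5 ≡ 12; y = λ·(1 - 12) - 5 ≡ 4. → (12, 4)
4G: (12, 4) + (4, 12). λ = (12 - 4)/(4 - 12) ≡ 8/5 mod 13. 5⁻¹ ≡ 8 (mod 13), so λ ≡ 12.
  x = λ² - 12 - 4 = 144 - 16 ≡ 11; y = λ·(12 - 11) - 4 ≡ 8. → (11, 8)
4G = (11, 8).
Next 3H:
Repeated addition: build up to 3H.
2H: tangent at (9, 1): λ = (3·9² + 10)/(2·1) ≡ 6/2. 2⁻¹ ≡ 7 (mod 13) since 2·7 = 14 ≡ 1, so λ ≡ 6·7 ≡ 3.
  x = λ² - 9 - 9 = 9 - 18 ≡ 4; y = λ·(9 - 4) - 1 ≡ 1. → (4, 1)
3H: (4, 1) + (9, 1). λ = (1 - 1)/(9 - 4) ≡ 0/5 mod 13. 5⁻¹ ≡ 8 (mod 13) since 5·8 = 40 ≡ 1, so λ ≡ 0.
  x = λ² - 4 - 9 = 0 - 13 ≡ 0; y = λ·(4 - 0) - 1 ≡ 12. → (0, 12)
3H = (0, 12).
Finally 4G + 3H:
(11, 8) + (0, 12). λ = (12 - 8)/(0 - 11) ≡ 4/2 mod 13. 2⁻¹ ≡ 7 (mod 13), so λ ≡ 2.
  x = λ² - 11 - 0 = 4 - 11 ≡ 6; y = λ·(11 - 6) - 8 ≡ 2. → (6, 2)

(6, 2)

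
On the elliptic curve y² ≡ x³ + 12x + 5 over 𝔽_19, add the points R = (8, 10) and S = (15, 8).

(8, 10) + (15, 8). λ = (8 - 10)/(15 - 8) ≡ 17/7 mod 19. 7⁻¹ ≡ 11 (mod 19) since 7·11 = 77 ≡ 1, so λ ≡ 16.
  x = λ² - 8 - 15 = 256 - 23 ≡ 5; y = λ·(8 - 5) - 10 ≡ 0. → (5, 0)

(5, 0)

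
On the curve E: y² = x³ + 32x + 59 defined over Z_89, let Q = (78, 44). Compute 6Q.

Repeated addition: build up to 6Q.
2Q: tangent at (78, 44): λ = (3·78² + 32)/(2·44) ≡ 39/88. 88⁻¹ ≡ 88 (mod 89) since 88·88 = 7744 ≡ 1, so λ ≡ 39·88 ≡ 50.
  x = λ² - 78 - 78 = 2500 - 156 ≡ 30; y = λ·(78 - 30) - 44 ≡ 42. → (30, 42)
3Q: (30, 42) + (78, 44). λ = (44 - 42)/(78 - 30) ≡ 2/48 mod 89. 48⁻¹ ≡ 13 (mod 89), so λ ≡ 26.
  x = λ² - 30 - 78 = 676 - 108 ≡ 34; y = λ·(30 - 34) - 42 ≡ 32. → (34, 32)
4Q: (34, 32) + (78, 44). λ = (44 - 32)/(78 - 34) ≡ 12/44 mod 89. 44⁻¹ ≡ 87 (mod 89), so λ ≡ 65.
  x = λ² - 34 - 78 = 4225 - 112 ≡ 19; y = λ·(34 - 19) - 32 ≡ 53. → (19, 53)
5Q: (19, 53) + (78, 44). λ = (44 - 53)/(78 - 19) ≡ 80/59 mod 89. 59⁻¹ ≡ 86 (mod 89), so λ ≡ 27.
  x = λ² - 19 - 78 = 729 - 97 ≡ 9; y = λ·(19 - 9) - 53 ≡ 39. → (9, 39)
6Q: (9, 39) + (78, 44). λ = (44 - 39)/(78 - 9) ≡ 5/69 mod 89. 69⁻¹ ≡ 40 (mod 89) since 69·40 = 2760 ≡ 1, so λ ≡ 22.
  x = λ² - 9 - 78 = 484 - 87 ≡ 41; y = λ·(9 - 41) - 39 ≡ 58. → (41, 58)

(41, 58)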